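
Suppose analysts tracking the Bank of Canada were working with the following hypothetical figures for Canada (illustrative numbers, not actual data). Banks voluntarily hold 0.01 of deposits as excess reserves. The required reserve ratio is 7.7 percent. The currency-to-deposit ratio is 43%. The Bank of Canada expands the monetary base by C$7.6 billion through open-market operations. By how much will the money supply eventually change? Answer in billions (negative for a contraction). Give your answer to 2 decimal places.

The money multiplier is m = (1 + c) / (rr + e + c) = (1 + 0.43) / (0.077 + 0.01 + 0.43) ≈ 2.7660.
The purchase adds 7.6 billion of base, so ΔM = m × ΔMB = 2.7660 × (+7.6) = 21.0216 billion.

C$21.02 billion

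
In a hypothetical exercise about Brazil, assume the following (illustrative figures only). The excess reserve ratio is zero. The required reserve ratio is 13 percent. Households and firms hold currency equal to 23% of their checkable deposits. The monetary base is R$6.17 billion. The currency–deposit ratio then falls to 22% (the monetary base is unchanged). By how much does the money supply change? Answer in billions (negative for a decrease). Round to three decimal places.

Initially m₁ = (1 + 0.23) / (0.13 + 0.23) ≈ 3.41667, so M₁ = 3.41667 × 6.17 ≈ 21.0809 billion.
After the change m₂ = (1 + 0.22) / (0.13 + 0.22) ≈ 3.48571, so M₂ = 3.48571 × 6.17 ≈ 21.5068 billion.
ΔM = M₂ − M₁ = 21.5068 − 21.0809 = 0.4259 billion.

R$0.426 billion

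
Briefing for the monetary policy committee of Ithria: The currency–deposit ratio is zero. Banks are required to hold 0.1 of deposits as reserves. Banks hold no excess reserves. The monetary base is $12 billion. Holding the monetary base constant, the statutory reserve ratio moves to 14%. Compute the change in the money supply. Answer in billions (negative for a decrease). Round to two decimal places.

Initially m₁ = 1 / (0.1) = 10, so M₁ = 10 × 12 = 120 billion.
After the change m₂ = 1 / (0.14) ≈ 7.14286, so M₂ = 7.14286 × 12 ≈ 85.7143 billion.
ΔM = M₂ − M₁ = 85.7143 − 120 = -34.2857 billion.

-34.29 billion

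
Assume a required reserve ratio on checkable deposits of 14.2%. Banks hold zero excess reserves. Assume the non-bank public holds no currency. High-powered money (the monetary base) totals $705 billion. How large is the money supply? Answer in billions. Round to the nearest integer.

$4965 billion

With no currency drain or excess reserves, the money multiplier is m = 1/rr = 1/0.142 ≈ 7.0423.
Money supply M = m × MB = 7.0423 × 705 = 4964.8215 billion.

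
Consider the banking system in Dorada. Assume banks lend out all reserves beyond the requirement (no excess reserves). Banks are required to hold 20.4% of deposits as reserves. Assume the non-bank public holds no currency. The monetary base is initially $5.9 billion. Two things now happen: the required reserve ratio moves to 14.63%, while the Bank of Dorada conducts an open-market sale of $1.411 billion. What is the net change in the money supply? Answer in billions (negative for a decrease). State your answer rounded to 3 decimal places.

Before: m₁ = 1 / (0.204) ≈ 4.90196, MB₁ = 5.9, so M₁ = 4.90196 × 5.9 ≈ 28.9216 billion.
After: m₂ = 1 / (0.1463) ≈ 6.83527, MB₂ = 5.9 − 1.411 = 4.489, so M₂ = 6.83527 × 4.489 ≈ 30.6835 billion.
ΔM = M₂ − M₁ = 30.6835 − 28.9216 = 1.7619 billion.

$1.762 billion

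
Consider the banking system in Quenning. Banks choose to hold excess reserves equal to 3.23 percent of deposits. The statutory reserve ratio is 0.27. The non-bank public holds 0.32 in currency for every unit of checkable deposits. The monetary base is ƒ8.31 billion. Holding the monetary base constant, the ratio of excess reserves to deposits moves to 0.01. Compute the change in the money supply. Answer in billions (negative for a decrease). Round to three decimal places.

Initially m₁ = (1 + 0.32) / (0.27 + 0.0323 + 0.32) ≈ 2.12116, so M₁ = 2.12116 × 8.31 ≈ 17.6268 billion.
After the change m₂ = (1 + 0.32) / (0.27 + 0.01 + 0.32) = 2.2, so M₂ = 2.2 × 8.31 = 18.282 billion.
ΔM = M₂ − M₁ = 18.282 − 17.6268 = 0.6552 billion.

ƒ0.655 billion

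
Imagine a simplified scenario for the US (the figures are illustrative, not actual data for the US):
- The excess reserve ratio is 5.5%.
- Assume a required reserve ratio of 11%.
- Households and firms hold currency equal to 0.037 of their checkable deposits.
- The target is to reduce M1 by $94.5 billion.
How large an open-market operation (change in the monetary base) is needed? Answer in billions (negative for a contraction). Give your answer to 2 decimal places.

The money multiplier is m = (1 + c) / (rr + e + c) = (1 + 0.037) / (0.11 + 0.055 + 0.037) ≈ 5.13366.
ΔMB = ΔM / m = (−94.5) / 5.13366 ≈ -18.4079 billion.

-18.41 billion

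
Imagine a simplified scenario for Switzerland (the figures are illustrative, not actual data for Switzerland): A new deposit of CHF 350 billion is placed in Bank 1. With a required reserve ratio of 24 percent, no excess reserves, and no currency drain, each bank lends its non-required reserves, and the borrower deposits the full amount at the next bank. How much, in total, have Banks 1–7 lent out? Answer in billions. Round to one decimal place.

Bank i lends (1 − rr)^i of the original deposit: Bank 1 lends 350·0.7600 = 266.0000, Bank 2 lends 350·0.7600² = 202.1600, and so on.
Summing a geometric series: total = 350·[0.7600·(1 − 0.7600^7) / (1 − 0.7600)] ≈ 946.0158 billion.

CHF 946.0 billion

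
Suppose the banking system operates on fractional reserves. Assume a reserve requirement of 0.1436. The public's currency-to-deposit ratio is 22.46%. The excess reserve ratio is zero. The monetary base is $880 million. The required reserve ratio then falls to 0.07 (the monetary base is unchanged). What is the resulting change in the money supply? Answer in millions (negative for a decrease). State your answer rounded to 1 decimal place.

Initially m₁ = (1 + 0.2246) / (0.1436 + 0.2246) ≈ 3.32591, so M₁ = 3.32591 × 880 = 2926.8008 million.
After the change m₂ = (1 + 0.2246) / (0.07 + 0.2246) ≈ 4.15682, so M₂ = 4.15682 × 880 = 3658.0016 million.
ΔM = M₂ − M₁ = 3658.0016 − 2926.8008 = 731.2008 million.

$731.2 million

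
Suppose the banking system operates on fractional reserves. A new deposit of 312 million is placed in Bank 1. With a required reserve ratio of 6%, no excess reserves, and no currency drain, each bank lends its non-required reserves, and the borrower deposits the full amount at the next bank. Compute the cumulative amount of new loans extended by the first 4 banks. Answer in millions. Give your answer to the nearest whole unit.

1072 million

Bank i lends (1 − rr)^i of the original deposit: Bank 1 lends 312·0.9400 = 293.2800, Bank 2 lends 312·0.9400² = 275.6832, and so on.
Summing a geometric series: total = 312·[0.9400·(1 − 0.9400^4) / (1 − 0.9400)] ≈ 1071.6991 million.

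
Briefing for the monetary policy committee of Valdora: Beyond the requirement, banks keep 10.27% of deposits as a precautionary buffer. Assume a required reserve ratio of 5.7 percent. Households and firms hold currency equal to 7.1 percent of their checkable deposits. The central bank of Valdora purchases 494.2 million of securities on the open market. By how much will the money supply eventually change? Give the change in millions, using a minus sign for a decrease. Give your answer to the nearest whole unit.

The money multiplier is m = (1 + c) / (rr + e + c) = (1 + 0.071) / (0.057 + 0.1027 + 0.071) ≈ 4.6424.
The purchase adds 494.2 million of base, so ΔM = m × ΔMB = 4.6424 × (+494.2) ≈ 2294.2741 million.

2294 million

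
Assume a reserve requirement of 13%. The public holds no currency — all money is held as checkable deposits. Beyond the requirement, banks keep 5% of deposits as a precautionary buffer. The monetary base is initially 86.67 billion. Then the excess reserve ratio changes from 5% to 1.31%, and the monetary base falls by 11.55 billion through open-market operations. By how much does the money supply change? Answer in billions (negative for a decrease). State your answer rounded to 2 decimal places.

Before: m₁ = 1 / (0.13 + 0.05) ≈ 5.55556, MB₁ = 86.67, so M₁ = 5.55556 × 86.67 ≈ 481.5004 billion.
After: m₂ = 1 / (0.13 + 0.0131) ≈ 6.98812, MB₂ = 86.67 − 11.55 = 75.12, so M₂ = 6.98812 × 75.12 ≈ 524.9476 billion.
ΔM = M₂ − M₁ = 524.9476 − 481.5004 = 43.4472 billion.

43.45 billion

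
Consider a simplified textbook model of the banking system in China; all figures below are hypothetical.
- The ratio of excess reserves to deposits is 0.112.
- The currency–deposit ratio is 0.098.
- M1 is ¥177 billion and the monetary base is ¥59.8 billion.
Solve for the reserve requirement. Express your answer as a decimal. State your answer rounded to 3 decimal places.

0.161

Using m = M/MB = 177/59.8 ≈ 2.959866. Since m = (1 + c)/(c + rr + e), the denominator satisfies c + rr + e = (1 + c)/m = (1 + 0.098) / 2.959866 ≈ 0.370963.
With c = 0.098 and e = 0.112, the reserve requirement is 0.370963 − 0.098 − 0.112 = 0.160963.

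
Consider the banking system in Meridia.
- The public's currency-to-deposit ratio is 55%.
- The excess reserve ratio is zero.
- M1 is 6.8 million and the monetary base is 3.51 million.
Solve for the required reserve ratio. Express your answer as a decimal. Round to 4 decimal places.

0.2501

Using m = M/MB = 6.8/3.51 ≈ 1.937322. Since m = (1 + c)/(c + rr + e), the denominator satisfies c + rr + e = (1 + c)/m = (1 + 0.55) / 1.937322 ≈ 0.800074.
With c = 0.55 and e = 0, the required reserve ratio is 0.800074 − 0.55 − 0 = 0.250074.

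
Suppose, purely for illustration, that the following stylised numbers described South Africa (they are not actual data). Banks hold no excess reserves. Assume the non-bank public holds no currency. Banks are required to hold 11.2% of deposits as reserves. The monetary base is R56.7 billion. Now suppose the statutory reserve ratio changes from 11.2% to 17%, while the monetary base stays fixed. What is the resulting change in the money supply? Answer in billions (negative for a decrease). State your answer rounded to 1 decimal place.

Initially m₁ = 1 / (0.112) ≈ 8.9286, so M₁ = 8.9286 × 56.7 ≈ 506.2516 billion.
After the change m₂ = 1 / (0.17) ≈ 5.8824, so M₂ = 5.8824 × 56.7 ≈ 333.5321 billion.
ΔM = M₂ − M₁ = 333.5321 − 506.2516 = -172.7195 billion.

-172.7 billion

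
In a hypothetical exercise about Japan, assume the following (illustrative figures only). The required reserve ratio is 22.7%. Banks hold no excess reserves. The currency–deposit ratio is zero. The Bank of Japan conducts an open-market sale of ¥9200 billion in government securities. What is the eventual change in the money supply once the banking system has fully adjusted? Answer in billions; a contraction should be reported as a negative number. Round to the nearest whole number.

The simple money multiplier is m = 1/rr = 1/0.227 ≈ 4.40529.
An open-market sale reduces the monetary base by 9200 billion, so ΔM = m × ΔMB = 4.40529 × (−9200) = -40528.668 billion.

-40529 billion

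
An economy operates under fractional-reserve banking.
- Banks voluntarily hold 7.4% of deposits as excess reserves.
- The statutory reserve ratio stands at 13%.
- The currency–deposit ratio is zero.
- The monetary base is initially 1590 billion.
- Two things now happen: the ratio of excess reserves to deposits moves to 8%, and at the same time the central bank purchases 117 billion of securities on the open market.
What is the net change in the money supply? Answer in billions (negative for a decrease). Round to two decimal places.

Before: m₁ = 1 / (0.13 + 0.074) ≈ 4.9019608, MB₁ = 1590, so M₁ = 4.9019608 × 1590 ≈ 7794.1177 billion.
After: m₂ = 1 / (0.13 + 0.08) ≈ 4.7619048, MB₂ = 1590 + 117 = 1707, so M₂ = 4.7619048 × 1707 ≈ 8128.5715 billion.
ΔM = M₂ − M₁ = 8128.5715 − 7794.1177 = 334.4538 billion.

334.45 billion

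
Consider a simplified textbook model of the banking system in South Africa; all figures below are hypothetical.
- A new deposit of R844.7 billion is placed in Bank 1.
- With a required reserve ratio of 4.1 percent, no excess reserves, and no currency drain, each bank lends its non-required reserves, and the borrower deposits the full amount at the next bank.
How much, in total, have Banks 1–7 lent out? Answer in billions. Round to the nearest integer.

R5019 billion

Bank i lends (1 − rr)^i of the original deposit: Bank 1 lends 844.7·0.9590 = 810.0673, Bank 2 lends 844.7·0.9590² ≈ 776.8545, and so on.
Summing a geometric series: total = 844.7·[0.9590·(1 − 0.9590^7) / (1 − 0.9590)] ≈ 5018.7568 billion.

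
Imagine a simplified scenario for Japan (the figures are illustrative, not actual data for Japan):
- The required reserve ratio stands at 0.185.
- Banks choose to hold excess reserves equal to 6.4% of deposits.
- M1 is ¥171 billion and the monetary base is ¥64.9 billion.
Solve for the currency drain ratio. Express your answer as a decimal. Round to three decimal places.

Using m = M/MB = 171/64.9 ≈ 2.634823. From m = (1 + c)/(c + rr + e), rearranging gives 1 + c = m·(c + rr + e), so c·(1 − m) = m·(rr + e) − 1.
Hence c = [m·(rr + e) − 1]/(1 − m) = [2.634823 × (0.185 + 0.064) − 1] / (1 − 2.634823) ≈ 0.210377.

0.210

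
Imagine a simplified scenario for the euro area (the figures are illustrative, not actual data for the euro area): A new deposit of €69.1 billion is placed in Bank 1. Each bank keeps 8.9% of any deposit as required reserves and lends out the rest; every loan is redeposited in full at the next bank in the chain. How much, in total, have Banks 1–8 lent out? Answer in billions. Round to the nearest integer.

€372 billion

Bank i lends (1 − rr)^i of the original deposit: Bank 1 lends 69.1·0.9110 = 62.9501, Bank 2 lends 69.1·0.9110² ≈ 57.3475, and so on.
Summing a geometric series: total = 69.1·[0.9110·(1 − 0.9110^8) / (1 − 0.9110)] ≈ 371.7574 billion.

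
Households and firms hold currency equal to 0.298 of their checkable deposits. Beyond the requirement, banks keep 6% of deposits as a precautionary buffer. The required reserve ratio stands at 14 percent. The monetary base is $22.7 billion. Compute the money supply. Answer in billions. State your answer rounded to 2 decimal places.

The money multiplier is m = (1 + c) / (rr + e + c) = (1 + 0.298) / (0.14 + 0.06 + 0.298) ≈ 2.60643.
So M = m × MB = 2.60643 × 22.7 ≈ 59.166 billion.

$59.17 billion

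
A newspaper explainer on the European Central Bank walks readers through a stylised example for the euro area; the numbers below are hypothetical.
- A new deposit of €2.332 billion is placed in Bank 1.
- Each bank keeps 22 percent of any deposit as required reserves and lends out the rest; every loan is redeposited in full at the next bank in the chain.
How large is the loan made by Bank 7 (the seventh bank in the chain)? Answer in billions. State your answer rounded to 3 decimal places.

Each bank lends a fraction (1 − rr) = 0.7800 of the deposit it receives, so Bank 7 receives 2.332·0.7800^6 and lends 2.332·0.7800^7 ≈ 0.4096 billion.

€0.410 billion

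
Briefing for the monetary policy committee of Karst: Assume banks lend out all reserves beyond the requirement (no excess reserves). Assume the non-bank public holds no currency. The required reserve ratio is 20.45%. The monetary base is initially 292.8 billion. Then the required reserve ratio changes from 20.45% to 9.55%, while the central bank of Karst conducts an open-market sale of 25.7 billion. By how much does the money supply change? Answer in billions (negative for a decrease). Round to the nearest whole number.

1365 billion

Before: m₁ = 1 / (0.2045) ≈ 4.89, MB₁ = 292.8, so M₁ = 4.89 × 292.8 = 1431.792 billion.
After: m₂ = 1 / (0.0955) ≈ 10.4712, MB₂ = 292.8 − 25.7 = 267.1, so M₂ = 10.4712 × 267.1 ≈ 2796.8575 billion.
ΔM = M₂ − M₁ = 2796.8575 − 1431.792 = 1365.0655 billion.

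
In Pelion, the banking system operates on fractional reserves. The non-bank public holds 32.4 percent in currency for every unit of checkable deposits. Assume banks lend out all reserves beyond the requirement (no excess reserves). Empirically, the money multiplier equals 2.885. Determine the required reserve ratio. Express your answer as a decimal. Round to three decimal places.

0.135

Using m = 2.885. Since m = (1 + c)/(c + rr + e), the denominator satisfies c + rr + e = (1 + c)/m = (1 + 0.324) / 2.885 ≈ 0.458925.
With c = 0.324 and e = 0, the required reserve ratio is 0.458925 − 0.324 − 0 = 0.134925.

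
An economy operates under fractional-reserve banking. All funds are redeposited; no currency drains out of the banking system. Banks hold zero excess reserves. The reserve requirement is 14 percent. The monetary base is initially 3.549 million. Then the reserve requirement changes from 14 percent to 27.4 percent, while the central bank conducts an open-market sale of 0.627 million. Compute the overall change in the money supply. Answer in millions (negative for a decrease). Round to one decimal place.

Before: m₁ = 1 / (0.14) ≈ 7.1429, MB₁ = 3.549, so M₁ = 7.1429 × 3.549 ≈ 25.3502 million.
After: m₂ = 1 / (0.274) ≈ 3.6496, MB₂ = 3.549 − 0.627 = 2.922, so M₂ = 3.6496 × 2.922 ≈ 10.6641 million.
ΔM = M₂ − M₁ = 10.6641 − 25.3502 = -14.6861 million.

-14.7 million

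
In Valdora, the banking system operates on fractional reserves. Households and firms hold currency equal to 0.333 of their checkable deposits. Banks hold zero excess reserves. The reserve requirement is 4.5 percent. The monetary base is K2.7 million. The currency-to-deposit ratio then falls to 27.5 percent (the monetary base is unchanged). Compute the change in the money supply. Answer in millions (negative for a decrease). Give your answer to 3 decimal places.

Initially m₁ = (1 + 0.333) / (0.045 + 0.333) ≈ 3.52646, so M₁ = 3.52646 × 2.7 ≈ 9.5214 million.
After the change m₂ = (1 + 0.275) / (0.045 + 0.275) ≈ 3.98437, so M₂ = 3.98437 × 2.7 ≈ 10.7578 million.
ΔM = M₂ − M₁ = 10.7578 − 9.5214 = 1.2364 million.

K1.236 million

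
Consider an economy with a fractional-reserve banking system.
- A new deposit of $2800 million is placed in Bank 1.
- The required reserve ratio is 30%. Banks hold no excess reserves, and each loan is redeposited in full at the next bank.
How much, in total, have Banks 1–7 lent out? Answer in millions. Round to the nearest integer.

Bank i lends (1 − rr)^i of the original deposit: Bank 1 lends 2800·0.7000 = 1960.0000, Bank 2 lends 2800·0.7000² = 1372.0000, and so on.
Summing a geometric series: total = 2800·[0.7000·(1 − 0.7000^7) / (1 − 0.7000)] ≈ 5995.2852 million.

$5995 million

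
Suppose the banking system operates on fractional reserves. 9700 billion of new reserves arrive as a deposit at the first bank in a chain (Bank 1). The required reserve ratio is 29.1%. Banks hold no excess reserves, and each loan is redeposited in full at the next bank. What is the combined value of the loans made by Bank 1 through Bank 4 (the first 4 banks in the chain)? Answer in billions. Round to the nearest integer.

Bank i lends (1 − rr)^i of the original deposit: Bank 1 lends 9700·0.7090 = 6877.3000, Bank 2 lends 9700·0.7090² = 4876.0057, and so on.
Summing a geometric series: total = 9700·[0.7090·(1 − 0.7090^4) / (1 − 0.7090)] ≈ 17661.4692 billion.

17661 billion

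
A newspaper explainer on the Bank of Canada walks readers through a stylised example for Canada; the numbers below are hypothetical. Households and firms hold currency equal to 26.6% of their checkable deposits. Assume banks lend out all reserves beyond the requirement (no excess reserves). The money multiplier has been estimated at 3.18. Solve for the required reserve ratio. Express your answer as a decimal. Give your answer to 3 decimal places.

Using m = 3.18. Since m = (1 + c)/(c + rr + e), the denominator satisfies c + rr + e = (1 + c)/m = (1 + 0.266) / 3.18 ≈ 0.398113.
With c = 0.266 and e = 0, the required reserve ratio is 0.398113 − 0.266 − 0 = 0.132113.

0.132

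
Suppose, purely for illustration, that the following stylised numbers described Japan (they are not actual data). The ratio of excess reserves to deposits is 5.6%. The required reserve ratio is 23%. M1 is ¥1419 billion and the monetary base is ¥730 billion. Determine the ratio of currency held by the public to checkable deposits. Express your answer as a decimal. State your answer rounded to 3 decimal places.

Using m = M/MB = 1419/730 ≈ 1.943836. From m = (1 + c)/(c + rr + e), rearranging gives 1 + c = m·(c + rr + e), so c·(1 − m) = m·(rr + e) − 1.
Hence c = [m·(rr + e) − 1]/(1 − m) = [1.943836 × (0.23 + 0.056) − 1] / (1 − 1.943836) ≈ 0.470487.

0.470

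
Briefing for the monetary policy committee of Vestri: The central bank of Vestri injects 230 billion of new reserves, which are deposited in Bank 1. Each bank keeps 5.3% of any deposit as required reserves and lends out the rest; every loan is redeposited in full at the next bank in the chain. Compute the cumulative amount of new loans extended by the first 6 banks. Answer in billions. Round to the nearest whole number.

Bank i lends (1 − rr)^i of the original deposit: Bank 1 lends 230·0.9470 = 217.8100, Bank 2 lends 230·0.9470² ≈ 206.2661, and so on.
Summing a geometric series: total = 230·[0.9470·(1 − 0.9470^6) / (1 − 0.9470)] ≈ 1145.4614 billion.

1145 billion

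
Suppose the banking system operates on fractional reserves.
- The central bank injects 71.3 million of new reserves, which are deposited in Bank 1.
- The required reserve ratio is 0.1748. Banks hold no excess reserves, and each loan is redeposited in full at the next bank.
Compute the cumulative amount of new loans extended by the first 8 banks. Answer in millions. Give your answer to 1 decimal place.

Bank i lends (1 − rr)^i of the original deposit: Bank 1 lends 71.3·0.8252 ≈ 58.8368, Bank 2 lends 71.3·0.8252² ≈ 48.5521, and so on.
Summing a geometric series: total = 71.3·[0.8252·(1 − 0.8252^8) / (1 − 0.8252)] ≈ 264.2210 million.

264.2 million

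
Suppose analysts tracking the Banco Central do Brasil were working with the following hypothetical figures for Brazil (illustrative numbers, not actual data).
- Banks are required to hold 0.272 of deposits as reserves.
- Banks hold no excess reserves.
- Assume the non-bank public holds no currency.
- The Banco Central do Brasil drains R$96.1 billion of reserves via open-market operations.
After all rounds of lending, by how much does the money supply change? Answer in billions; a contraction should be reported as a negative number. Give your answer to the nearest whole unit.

The simple money multiplier is m = 1/rr = 1/0.272 ≈ 3.6765.
An open-market sale reduces the monetary base by 96.1 billion, so ΔM = m × ΔMB = 3.6765 × (−96.1) ≈ -353.3116 billion.

-353 billion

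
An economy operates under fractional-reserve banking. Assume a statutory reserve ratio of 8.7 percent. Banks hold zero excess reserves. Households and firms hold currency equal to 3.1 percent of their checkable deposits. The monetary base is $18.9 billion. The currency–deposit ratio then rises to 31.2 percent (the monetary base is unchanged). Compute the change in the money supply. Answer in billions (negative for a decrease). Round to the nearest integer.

Initially m₁ = (1 + 0.031) / (0.087 + 0.031) ≈ 8.7373, so M₁ = 8.7373 × 18.9 ≈ 165.135 billion.
After the change m₂ = (1 + 0.312) / (0.087 + 0.312) ≈ 3.2882, so M₂ = 3.2882 × 18.9 ≈ 62.147 billion.
ΔM = M₂ − M₁ = 62.147 − 165.135 = -102.988 billion.

-103 billion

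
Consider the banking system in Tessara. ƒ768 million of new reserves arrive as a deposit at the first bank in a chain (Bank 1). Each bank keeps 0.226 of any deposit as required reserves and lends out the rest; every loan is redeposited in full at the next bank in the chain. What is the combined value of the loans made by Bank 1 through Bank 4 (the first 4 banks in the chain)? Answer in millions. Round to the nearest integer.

Bank i lends (1 − rr)^i of the original deposit: Bank 1 lends 768·0.7740 = 594.4320, Bank 2 lends 768·0.7740² ≈ 460.0904, and so on.
Summing a geometric series: total = 768·[0.7740·(1 − 0.7740^4) / (1 − 0.7740)] ≈ 1686.2614 million.

ƒ1686 million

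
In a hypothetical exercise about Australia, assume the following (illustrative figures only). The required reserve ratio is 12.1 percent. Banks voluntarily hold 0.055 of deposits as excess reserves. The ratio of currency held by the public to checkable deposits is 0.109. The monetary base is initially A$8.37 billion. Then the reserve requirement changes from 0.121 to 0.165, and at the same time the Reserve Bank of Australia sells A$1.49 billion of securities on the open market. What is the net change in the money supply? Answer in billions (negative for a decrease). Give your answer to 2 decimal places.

Before: m₁ = (1 + 0.109) / (0.121 + 0.055 + 0.109) ≈ 3.8912, MB₁ = 8.37, so M₁ = 3.8912 × 8.37 ≈ 32.5693 billion.
After: m₂ = (1 + 0.109) / (0.165 + 0.055 + 0.109) ≈ 3.3708, MB₂ = 8.37 − 1.49 = 6.88, so M₂ = 3.3708 × 6.88 ≈ 23.1911 billion.
ΔM = M₂ − M₁ = 23.1911 − 32.5693 = -9.3782 billion.

-9.38 billion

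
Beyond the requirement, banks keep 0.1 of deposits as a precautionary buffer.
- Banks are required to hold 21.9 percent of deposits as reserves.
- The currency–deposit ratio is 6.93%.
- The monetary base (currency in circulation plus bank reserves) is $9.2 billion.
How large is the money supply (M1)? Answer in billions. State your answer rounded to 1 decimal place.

$25.3 billion

The money multiplier is m = (1 + c) / (rr + e + c) = (1 + 0.0693) / (0.219 + 0.1 + 0.0693) ≈ 2.7538.
So M = m × MB = 2.7538 × 9.2 ≈ 25.335 billion.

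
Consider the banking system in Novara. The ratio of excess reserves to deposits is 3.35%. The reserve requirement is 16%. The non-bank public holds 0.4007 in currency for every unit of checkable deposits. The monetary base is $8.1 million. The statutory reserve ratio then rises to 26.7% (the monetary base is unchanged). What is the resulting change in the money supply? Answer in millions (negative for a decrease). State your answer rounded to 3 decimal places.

-2.914 million

Initially m₁ = (1 + 0.4007) / (0.16 + 0.0335 + 0.4007) ≈ 2.35729, so M₁ = 2.35729 × 8.1 ≈ 19.094 million.
After the change m₂ = (1 + 0.4007) / (0.267 + 0.0335 + 0.4007) ≈ 1.99758, so M₂ = 1.99758 × 8.1 ≈ 16.1804 million.
ΔM = M₂ − M₁ = 16.1804 − 19.094 = -2.9136 million.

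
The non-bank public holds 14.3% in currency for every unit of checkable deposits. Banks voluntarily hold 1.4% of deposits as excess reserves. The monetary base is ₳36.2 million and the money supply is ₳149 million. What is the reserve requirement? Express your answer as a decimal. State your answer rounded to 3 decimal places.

0.121

Using m = M/MB = 149/36.2 ≈ 4.116022. Since m = (1 + c)/(c + rr + e), the denominator satisfies c + rr + e = (1 + c)/m = (1 + 0.143) / 4.116022 ≈ 0.277695.
With c = 0.143 and e = 0.014, the reserve requirement is 0.277695 − 0.143 − 0.014 = 0.120695.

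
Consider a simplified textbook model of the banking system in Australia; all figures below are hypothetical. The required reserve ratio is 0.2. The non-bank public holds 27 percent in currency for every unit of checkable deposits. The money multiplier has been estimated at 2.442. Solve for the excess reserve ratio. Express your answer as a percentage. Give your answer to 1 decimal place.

Using m = 2.442. Since m = (1 + c)/(c + rr + e), the denominator satisfies c + rr + e = (1 + c)/m = (1 + 0.27) / 2.442 ≈ 0.520066.
With c = 0.27 and rr = 0.2, the excess reserve ratio is 0.520066 − 0.27 − 0.2 = 0.050066.

5.0%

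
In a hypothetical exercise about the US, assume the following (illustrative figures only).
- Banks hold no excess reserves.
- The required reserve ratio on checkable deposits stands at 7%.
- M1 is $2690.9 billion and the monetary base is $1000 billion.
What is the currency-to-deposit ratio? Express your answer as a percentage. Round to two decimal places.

48.00%

Using m = M/MB = 2690.9/1000 = 2.690900. From m = (1 + c)/(c + rr + e), rearranging gives 1 + c = m·(c + rr + e), so c·(1 − m) = m·(rr + e) − 1.
Hence c = [m·(rr + e) − 1]/(1 − m) = [2.690900 × (0.07 + 0) − 1] / (1 − 2.690900) ≈ 0.480003.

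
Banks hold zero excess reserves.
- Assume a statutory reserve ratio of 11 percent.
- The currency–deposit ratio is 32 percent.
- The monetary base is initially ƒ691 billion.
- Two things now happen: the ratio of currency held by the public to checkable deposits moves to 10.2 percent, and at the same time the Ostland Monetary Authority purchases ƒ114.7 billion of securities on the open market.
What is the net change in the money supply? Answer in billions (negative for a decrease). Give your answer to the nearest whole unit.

ƒ2067 billion

Before: m₁ = (1 + 0.32) / (0.11 + 0.32) ≈ 3.0698, MB₁ = 691, so M₁ = 3.0698 × 691 = 2121.2318 billion.
After: m₂ = (1 + 0.102) / (0.11 + 0.102) ≈ 5.1981, MB₂ = 691 + 114.7 = 805.7, so M₂ = 5.1981 × 805.7 ≈ 4188.1092 billion.
ΔM = M₂ − M₁ = 4188.1092 − 2121.2318 = 2066.8774 billion.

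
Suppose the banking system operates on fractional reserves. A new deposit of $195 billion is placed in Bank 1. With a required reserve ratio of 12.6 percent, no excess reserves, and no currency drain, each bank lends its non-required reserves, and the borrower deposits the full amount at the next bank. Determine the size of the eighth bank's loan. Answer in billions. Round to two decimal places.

$66.39 billion

Each bank lends a fraction (1 − rr) = 0.8740 of the deposit it receives, so Bank 8 receives 195·0.8740^7 and lends 195·0.8740^8 ≈ 66.3936 billion.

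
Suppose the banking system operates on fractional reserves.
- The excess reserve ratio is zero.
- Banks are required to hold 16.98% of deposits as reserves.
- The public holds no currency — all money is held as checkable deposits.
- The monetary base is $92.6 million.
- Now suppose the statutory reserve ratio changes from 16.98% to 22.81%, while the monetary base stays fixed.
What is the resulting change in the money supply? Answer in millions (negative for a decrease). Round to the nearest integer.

-139 million

Initially m₁ = 1 / (0.1698) ≈ 5.8893, so M₁ = 5.8893 × 92.6 ≈ 545.3492 million.
After the change m₂ = 1 / (0.2281) ≈ 4.3840, so M₂ = 4.3840 × 92.6 = 405.9584 million.
ΔM = M₂ − M₁ = 405.9584 − 545.3492 = -139.3908 million.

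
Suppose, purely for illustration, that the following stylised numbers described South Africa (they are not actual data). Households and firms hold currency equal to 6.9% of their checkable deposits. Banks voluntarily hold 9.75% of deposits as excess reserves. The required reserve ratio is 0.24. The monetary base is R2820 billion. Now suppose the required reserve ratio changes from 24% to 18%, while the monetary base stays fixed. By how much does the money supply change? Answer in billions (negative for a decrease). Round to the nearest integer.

Initially m₁ = (1 + 0.069) / (0.24 + 0.0975 + 0.069) ≈ 2.62977, so M₁ = 2.62977 × 2820 = 7415.9514 billion.
After the change m₂ = (1 + 0.069) / (0.18 + 0.0975 + 0.069) ≈ 3.08514, so M₂ = 3.08514 × 2820 = 8700.0948 billion.
ΔM = M₂ − M₁ = 8700.0948 − 7415.9514 = 1284.1434 billion.

R1284 billion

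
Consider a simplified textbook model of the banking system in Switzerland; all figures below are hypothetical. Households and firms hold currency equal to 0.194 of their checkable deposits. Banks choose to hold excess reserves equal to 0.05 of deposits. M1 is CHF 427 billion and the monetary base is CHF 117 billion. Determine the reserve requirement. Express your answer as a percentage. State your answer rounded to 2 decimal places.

8.32%

Using m = M/MB = 427/117 ≈ 3.649573. Since m = (1 + c)/(c + rr + e), the denominator satisfies c + rr + e = (1 + c)/m = (1 + 0.194) / 3.649573 ≈ 0.327162.
With c = 0.194 and e = 0.05, the reserve requirement is 0.327162 − 0.194 − 0.05 = 0.083162.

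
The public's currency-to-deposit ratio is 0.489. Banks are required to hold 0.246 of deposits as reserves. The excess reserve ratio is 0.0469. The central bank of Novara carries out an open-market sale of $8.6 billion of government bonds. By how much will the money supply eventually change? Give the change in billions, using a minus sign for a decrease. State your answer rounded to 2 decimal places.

The money multiplier is m = (1 + c) / (rr + e + c) = (1 + 0.489) / (0.246 + 0.0469 + 0.489) ≈ 1.9043.
The sale removes 8.6 billion of base, so ΔM = m × ΔMB = 1.9043 × (−8.6) ≈ -16.377 billion.

-16.38 billion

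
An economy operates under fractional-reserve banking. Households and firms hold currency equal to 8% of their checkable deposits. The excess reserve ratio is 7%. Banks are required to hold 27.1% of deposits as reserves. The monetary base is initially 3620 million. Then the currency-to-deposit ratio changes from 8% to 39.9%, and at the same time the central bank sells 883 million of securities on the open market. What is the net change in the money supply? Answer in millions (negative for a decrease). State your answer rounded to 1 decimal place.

Before: m₁ = (1 + 0.08) / (0.271 + 0.07 + 0.08) ≈ 2.565321, MB₁ = 3620, so M₁ = 2.565321 × 3620 ≈ 9286.462 million.
After: m₂ = (1 + 0.399) / (0.271 + 0.07 + 0.399) ≈ 1.890541, MB₂ = 3620 − 883 = 2737, so M₂ = 1.890541 × 2737 ≈ 5174.4107 million.
ΔM = M₂ − M₁ = 5174.4107 − 9286.462 = -4112.0513 million.

-4112.1 million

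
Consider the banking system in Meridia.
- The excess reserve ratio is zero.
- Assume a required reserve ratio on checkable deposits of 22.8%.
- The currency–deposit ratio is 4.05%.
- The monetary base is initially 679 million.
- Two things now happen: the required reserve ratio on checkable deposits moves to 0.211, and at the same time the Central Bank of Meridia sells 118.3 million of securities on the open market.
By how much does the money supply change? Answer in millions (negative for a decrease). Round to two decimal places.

-311.57 million

Before: m₁ = (1 + 0.0405) / (0.228 + 0.0405) ≈ 3.875233, MB₁ = 679, so M₁ = 3.875233 × 679 ≈ 2631.2832 million.
After: m₂ = (1 + 0.0405) / (0.211 + 0.0405) ≈ 4.137177, MB₂ = 679 − 118.3 = 560.7, so M₂ = 4.137177 × 560.7 ≈ 2319.7151 million.
ΔM = M₂ − M₁ = 2319.7151 − 2631.2832 = -311.5681 million.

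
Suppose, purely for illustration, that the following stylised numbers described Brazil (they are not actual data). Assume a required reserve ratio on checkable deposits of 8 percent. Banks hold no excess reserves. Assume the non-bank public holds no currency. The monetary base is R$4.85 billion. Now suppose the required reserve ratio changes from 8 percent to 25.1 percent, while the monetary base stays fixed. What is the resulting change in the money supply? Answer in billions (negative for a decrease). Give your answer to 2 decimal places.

Initially m₁ = 1 / (0.08) = 12.5, so M₁ = 12.5 × 4.85 = 60.625 billion.
After the change m₂ = 1 / (0.251) ≈ 3.9841, so M₂ = 3.9841 × 4.85 ≈ 19.3229 billion.
ΔM = M₂ − M₁ = 19.3229 − 60.625 = -41.3021 billion.

-41.30 billion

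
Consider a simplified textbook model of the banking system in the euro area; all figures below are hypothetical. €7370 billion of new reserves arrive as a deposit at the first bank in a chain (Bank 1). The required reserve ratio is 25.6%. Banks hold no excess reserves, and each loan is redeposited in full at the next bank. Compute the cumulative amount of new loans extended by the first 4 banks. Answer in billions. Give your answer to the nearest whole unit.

Bank i lends (1 − rr)^i of the original deposit: Bank 1 lends 7370·0.7440 = 5483.2800, Bank 2 lends 7370·0.7440² ≈ 4079.5603, and so on.
Summing a geometric series: total = 7370·[0.7440·(1 − 0.7440^4) / (1 − 0.7440)] ≈ 14856.2167 billion.

€14856 billion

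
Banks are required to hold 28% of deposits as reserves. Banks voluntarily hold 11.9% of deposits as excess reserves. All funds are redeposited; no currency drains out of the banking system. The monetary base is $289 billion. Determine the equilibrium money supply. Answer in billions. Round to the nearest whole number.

$724 billion

The money multiplier is m = 1 / (rr + e) = 1 / (0.28 + 0.119) ≈ 2.5063.
So M = m × MB = 2.5063 × 289 = 724.3207 billion.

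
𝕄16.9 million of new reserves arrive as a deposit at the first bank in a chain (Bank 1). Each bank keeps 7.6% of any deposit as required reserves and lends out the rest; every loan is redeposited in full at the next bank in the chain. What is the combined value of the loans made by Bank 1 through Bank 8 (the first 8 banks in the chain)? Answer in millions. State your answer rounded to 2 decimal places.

Bank i lends (1 − rr)^i of the original deposit: Bank 1 lends 16.9·0.9240 = 15.6156, Bank 2 lends 16.9·0.9240² ≈ 14.4288, and so on.
Summing a geometric series: total = 16.9·[0.9240·(1 − 0.9240^8) / (1 − 0.9240)] ≈ 96.2940 million.

𝕄96.29 million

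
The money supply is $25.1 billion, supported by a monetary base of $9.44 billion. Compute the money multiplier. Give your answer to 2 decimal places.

2.66

The money multiplier is m = M / MB = 25.1 / 9.44 ≈ 2.65890.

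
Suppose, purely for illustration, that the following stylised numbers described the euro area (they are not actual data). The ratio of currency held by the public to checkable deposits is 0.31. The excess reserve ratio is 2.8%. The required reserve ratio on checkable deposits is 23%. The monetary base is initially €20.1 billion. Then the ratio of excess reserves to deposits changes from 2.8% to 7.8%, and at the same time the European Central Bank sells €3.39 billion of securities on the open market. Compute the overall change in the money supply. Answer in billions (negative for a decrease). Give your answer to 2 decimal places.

-10.94 billion

Before: m₁ = (1 + 0.31) / (0.23 + 0.028 + 0.31) ≈ 2.30634, MB₁ = 20.1, so M₁ = 2.30634 × 20.1 ≈ 46.3574 billion.
After: m₂ = (1 + 0.31) / (0.23 + 0.078 + 0.31) ≈ 2.11974, MB₂ = 20.1 − 3.39 = 16.71, so M₂ = 2.11974 × 16.71 ≈ 35.4209 billion.
ΔM = M₂ − M₁ = 35.4209 − 46.3574 = -10.9365 billion.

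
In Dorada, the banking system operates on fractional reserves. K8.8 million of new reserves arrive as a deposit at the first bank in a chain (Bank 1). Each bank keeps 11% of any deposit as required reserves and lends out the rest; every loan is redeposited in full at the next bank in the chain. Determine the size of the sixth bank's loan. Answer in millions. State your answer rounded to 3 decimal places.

K4.373 million

Each bank lends a fraction (1 − rr) = 0.8900 of the deposit it receives, so Bank 6 receives 8.8·0.8900^5 and lends 8.8·0.8900^6 ≈ 4.3734 million.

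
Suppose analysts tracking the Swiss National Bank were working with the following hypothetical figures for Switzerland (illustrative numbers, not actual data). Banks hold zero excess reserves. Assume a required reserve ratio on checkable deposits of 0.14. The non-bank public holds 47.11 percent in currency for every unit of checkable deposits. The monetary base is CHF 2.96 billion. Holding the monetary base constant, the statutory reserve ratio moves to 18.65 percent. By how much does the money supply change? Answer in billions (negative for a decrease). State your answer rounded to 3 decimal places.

-0.504 billion

Initially m₁ = (1 + 0.4711) / (0.14 + 0.4711) ≈ 2.40730, so M₁ = 2.40730 × 2.96 ≈ 7.1256 billion.
After the change m₂ = (1 + 0.4711) / (0.1865 + 0.4711) ≈ 2.23707, so M₂ = 2.23707 × 2.96 ≈ 6.6217 billion.
ΔM = M₂ − M₁ = 6.6217 − 7.1256 = -0.5039 billion.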